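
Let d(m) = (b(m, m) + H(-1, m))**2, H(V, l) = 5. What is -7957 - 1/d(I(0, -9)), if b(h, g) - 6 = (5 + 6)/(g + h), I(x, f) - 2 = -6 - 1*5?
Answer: -278248657/34969 ≈ -7957.0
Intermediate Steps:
I(x, f) = -9 (I(x, f) = 2 + (-6 - 1*5) = 2 + (-6 - 5) = 2 - 11 = -9)
b(h, g) = 6 + 11/(g + h) (b(h, g) = 6 + (5 + 6)/(g + h) = 6 + 11/(g + h))
d(m) = (5 + (11 + 12*m)/(2*m))**2 (d(m) = ((11 + 6*m + 6*m)/(m + m) + 5)**2 = ((11 + 12*m)/((2*m)) + 5)**2 = ((1/(2*m))*(11 + 12*m) + 5)**2 = ((11 + 12*m)/(2*m) + 5)**2 = (5 + (11 + 12*m)/(2*m))**2)
-7957 - 1/d(I(0, -9)) = -7957 - 1/((121/4)*(1 + 2*(-9))**2/(-9)**2) = -7957 - 1/((121/4)*(1/81)*(1 - 18)**2) = -7957 - 1/((121/4)*(1/81)*(-17)**2) = -7957 - 1/((121/4)*(1/81)*289) = -7957 - 1/34969/324 = -7957 - 1*324/34969 = -7957 - 324/34969 = -278248657/34969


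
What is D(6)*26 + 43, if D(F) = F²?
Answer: 979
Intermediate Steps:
D(6)*26 + 43 = 6²*26 + 43 = 36*26 + 43 = 936 + 43 = 979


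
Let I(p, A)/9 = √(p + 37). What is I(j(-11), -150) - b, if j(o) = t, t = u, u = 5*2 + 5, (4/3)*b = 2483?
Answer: -7449/4 + 18*√13 ≈ -1797.3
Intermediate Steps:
b = 7449/4 (b = (¾)*2483 = 7449/4 ≈ 1862.3)
u = 15 (u = 10 + 5 = 15)
t = 15
j(o) = 15
I(p, A) = 9*√(37 + p) (I(p, A) = 9*√(p + 37) = 9*√(37 + p))
I(j(-11), -150) - b = 9*√(37 + 15) - 1*7449/4 = 9*√52 - 7449/4 = 9*(2*√13) - 7449/4 = 18*√13 - 7449/4 = -7449/4 + 18*√13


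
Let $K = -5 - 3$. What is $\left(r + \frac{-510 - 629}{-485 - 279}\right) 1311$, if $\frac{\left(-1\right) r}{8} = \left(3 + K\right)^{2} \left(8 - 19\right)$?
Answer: $\frac{2205022029}{764} \approx 2.8862 \cdot 10^{6}$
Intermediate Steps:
$K = -8$
$r = 2200$ ($r = - 8 \left(3 - 8\right)^{2} \left(8 - 19\right) = - 8 \left(-5\right)^{2} \left(-11\right) = - 8 \cdot 25 \left(-11\right) = \left(-8\right) \left(-275\right) = 2200$)
$\left(r + \frac{-510 - 629}{-485 - 279}\right) 1311 = \left(2200 + \frac{-510 - 629}{-485 - 279}\right) 1311 = \left(2200 - \frac{1139}{-764}\right) 1311 = \left(2200 - - \frac{1139}{764}\right) 1311 = \left(2200 + \frac{1139}{764}\right) 1311 = \frac{1681939}{764} \cdot 1311 = \frac{2205022029}{764}$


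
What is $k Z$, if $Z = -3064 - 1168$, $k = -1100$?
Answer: $4655200$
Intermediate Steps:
$Z = -4232$
$k Z = \left(-1100\right) \left(-4232\right) = 4655200$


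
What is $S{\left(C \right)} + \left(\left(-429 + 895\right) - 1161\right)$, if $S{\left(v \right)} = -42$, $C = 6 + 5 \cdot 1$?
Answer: $-737$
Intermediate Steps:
$C = 11$ ($C = 6 + 5 = 11$)
$S{\left(C \right)} + \left(\left(-429 + 895\right) - 1161\right) = -42 + \left(\left(-429 + 895\right) - 1161\right) = -42 + \left(466 - 1161\right) = -42 - 695 = -737$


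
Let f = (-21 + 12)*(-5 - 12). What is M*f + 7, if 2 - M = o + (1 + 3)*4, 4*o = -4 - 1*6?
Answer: -3505/2 ≈ -1752.5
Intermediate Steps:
f = 153 (f = -9*(-17) = 153)
o = -5/2 (o = (-4 - 1*6)/4 = (-4 - 6)/4 = (¼)*(-10) = -5/2 ≈ -2.5000)
M = -23/2 (M = 2 - (-5/2 + (1 + 3)*4) = 2 - (-5/2 + 4*4) = 2 - (-5/2 + 16) = 2 - 1*27/2 = 2 - 27/2 = -23/2 ≈ -11.500)
M*f + 7 = -23/2*153 + 7 = -3519/2 + 7 = -3505/2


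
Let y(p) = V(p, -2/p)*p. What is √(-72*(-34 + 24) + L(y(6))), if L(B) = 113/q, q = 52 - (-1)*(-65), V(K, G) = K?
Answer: √120211/13 ≈ 26.670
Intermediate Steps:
y(p) = p² (y(p) = p*p = p²)
q = -13 (q = 52 - 1*65 = 52 - 65 = -13)
L(B) = -113/13 (L(B) = 113/(-13) = 113*(-1/13) = -113/13)
√(-72*(-34 + 24) + L(y(6))) = √(-72*(-34 + 24) - 113/13) = √(-72*(-10) - 113/13) = √(720 - 113/13) = √(9247/13) = √120211/13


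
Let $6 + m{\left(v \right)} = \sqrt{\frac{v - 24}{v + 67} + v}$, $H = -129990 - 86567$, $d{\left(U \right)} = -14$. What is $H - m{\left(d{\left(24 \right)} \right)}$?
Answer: $-216551 - \frac{2 i \sqrt{10335}}{53} \approx -2.1655 \cdot 10^{5} - 3.8363 i$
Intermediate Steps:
$H = -216557$ ($H = -129990 - 86567 = -216557$)
$m{\left(v \right)} = -6 + \sqrt{v + \frac{-24 + v}{67 + v}}$ ($m{\left(v \right)} = -6 + \sqrt{\frac{v - 24}{v + 67} + v} = -6 + \sqrt{\frac{-24 + v}{67 + v} + v} = -6 + \sqrt{v + \frac{-24 + v}{67 + v}}$)
$H - m{\left(d{\left(24 \right)} \right)} = -216557 - \left(-6 + \sqrt{\frac{-24 - 14 - 14 \left(67 - 14\right)}{67 - 14}}\right) = -216557 - \left(-6 + \sqrt{\frac{-24 - 14 - 742}{53}}\right) = -216557 - \left(-6 + \sqrt{\frac{1}{53} \left(-780\right)}\right) = -216557 - \left(-6 + \sqrt{- \frac{780}{53}}\right) = -216557 - \left(-6 + \frac{2 i \sqrt{10335}}{53}\right) = -216557 + \left(6 - \frac{2 i \sqrt{10335}}{53}\right) = -216551 - \frac{2 i \sqrt{10335}}{53}$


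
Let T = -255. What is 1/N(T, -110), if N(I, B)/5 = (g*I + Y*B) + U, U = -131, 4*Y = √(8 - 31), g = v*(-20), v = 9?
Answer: 183076/41896375095 + 22*I*√23/8379275019 ≈ 4.3697e-6 + 1.2592e-8*I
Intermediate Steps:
g = -180 (g = 9*(-20) = -180)
Y = I*√23/4 (Y = √(8 - 31)/4 = √(-23)/4 = (I*√23)/4 = I*√23/4 ≈ 1.199*I)
N(I, B) = -655 - 900*I + 5*I*B*√23/4 (N(I, B) = 5*((-180*I + (I*√23/4)*B) - 131) = 5*((-180*I + I*B*√23/4) - 131) = 5*(-131 - 180*I + I*B*√23/4) = -655 - 900*I + 5*I*B*√23/4)
1/N(T, -110) = 1/(-655 - 900*(-255) + (5/4)*I*(-110)*√23) = 1/(-655 + 229500 - 275*I*√23/2) = 1/(228845 - 275*I*√23/2)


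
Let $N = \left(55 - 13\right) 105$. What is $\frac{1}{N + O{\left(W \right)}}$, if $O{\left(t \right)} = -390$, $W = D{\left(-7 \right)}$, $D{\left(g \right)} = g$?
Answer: $\frac{1}{4020} \approx 0.00024876$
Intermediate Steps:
$W = -7$
$N = 4410$ ($N = 42 \cdot 105 = 4410$)
$\frac{1}{N + O{\left(W \right)}} = \frac{1}{4410 - 390} = \frac{1}{4020}$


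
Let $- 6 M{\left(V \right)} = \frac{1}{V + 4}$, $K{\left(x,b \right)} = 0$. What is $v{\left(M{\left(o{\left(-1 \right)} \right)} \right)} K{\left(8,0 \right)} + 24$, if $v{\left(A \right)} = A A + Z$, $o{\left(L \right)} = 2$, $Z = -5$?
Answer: $24$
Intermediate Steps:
$M{\left(V \right)} = - \frac{1}{6 \left(4 + V\right)}$ ($M{\left(V \right)} = - \frac{1}{6 \left(V + 4\right)} = - \frac{1}{6 \left(4 + V\right)}$)
$v{\left(A \right)} = -5 + A^{2}$ ($v{\left(A \right)} = A A - 5 = A^{2} - 5 = -5 + A^{2}$)
$v{\left(M{\left(o{\left(-1 \right)} \right)} \right)} K{\left(8,0 \right)} + 24 = \left(-5 + \left(- \frac{1}{24 + 6 \cdot 2}\right)^{2}\right) 0 + 24 = \left(-5 + \left(- \frac{1}{24 + 12}\right)^{2}\right) 0 + 24 = \left(-5 + \left(- \frac{1}{36}\right)^{2}\right) 0 + 24 = \left(-5 + \frac{1}{1296}\right) 0 + 24 = \left(- \frac{6479}{1296}\right) 0 + 24 = 0 + 24 = 24$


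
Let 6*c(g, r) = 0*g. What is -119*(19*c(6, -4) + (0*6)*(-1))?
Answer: 0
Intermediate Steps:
c(g, r) = 0 (c(g, r) = (0*g)/6 = (1/6)*0 = 0)
-119*(19*c(6, -4) + (0*6)*(-1)) = -119*(19*0 + (0*6)*(-1)) = -119*(0 + 0*(-1)) = -119*(0 + 0) = -119*0 = 0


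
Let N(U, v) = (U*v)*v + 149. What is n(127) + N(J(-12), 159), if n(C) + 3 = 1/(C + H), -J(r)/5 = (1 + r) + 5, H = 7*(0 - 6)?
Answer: 64478961/85 ≈ 7.5858e+5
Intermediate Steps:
H = -42 (H = 7*(-6) = -42)
J(r) = -30 - 5*r (J(r) = -5*((1 + r) + 5) = -5*(6 + r) = -30 - 5*r)
N(U, v) = 149 + U*v² (N(U, v) = U*v² + 149 = 149 + U*v²)
n(C) = -3 + 1/(-42 + C) (n(C) = -3 + 1/(C - 42) = -3 + 1/(-42 + C))
n(127) + N(J(-12), 159) = (127 - 3*127)/(-42 + 127) + (149 + (-30 - 5*(-12))*159²) = (127 - 381)/85 + (149 + (-30 + 60)*25281) = (1/85)*(-254) + (149 + 30*25281) = -254/85 + (149 + 758430) = -254/85 + 758579 = 64478961/85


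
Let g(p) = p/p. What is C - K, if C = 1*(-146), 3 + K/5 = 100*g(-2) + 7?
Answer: -666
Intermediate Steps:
g(p) = 1
K = 520 (K = -15 + 5*(100*1 + 7) = -15 + 5*(100 + 7) = -15 + 5*107 = -15 + 535 = 520)
C = -146
C - K = -146 - 1*520 = -146 - 520 = -666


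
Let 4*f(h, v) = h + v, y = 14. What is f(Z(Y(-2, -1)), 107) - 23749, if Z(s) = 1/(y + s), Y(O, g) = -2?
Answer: -1138667/48 ≈ -23722.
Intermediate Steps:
Z(s) = 1/(14 + s)
f(h, v) = h/4 + v/4 (f(h, v) = (h + v)/4 = h/4 + v/4)
f(Z(Y(-2, -1)), 107) - 23749 = (1/(4*(14 - 2)) + (¼)*107) - 23749 = ((¼)/12 + 107/4) - 23749 = ((¼)*(1/12) + 107/4) - 23749 = (1/48 + 107/4) - 23749 = 1285/48 - 23749 = -1138667/48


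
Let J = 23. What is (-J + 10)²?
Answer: 169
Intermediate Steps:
(-J + 10)² = (-1*23 + 10)² = (-23 + 10)² = (-13)² = 169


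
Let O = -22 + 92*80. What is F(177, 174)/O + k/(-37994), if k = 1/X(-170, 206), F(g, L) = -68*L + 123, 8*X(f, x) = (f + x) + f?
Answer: -4967729605/3113266354 ≈ -1.5957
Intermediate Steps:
X(f, x) = f/4 + x/8 (X(f, x) = ((f + x) + f)/8 = (x + 2*f)/8 = f/4 + x/8)
O = 7338 (O = -22 + 7360 = 7338)
F(g, L) = 123 - 68*L
k = -4/67 (k = 1/((1/4)*(-170) + (1/8)*206) = 1/(-85/2 + 103/4) = 1/(-67/4) = -4/67 ≈ -0.059702)
F(177, 174)/O + k/(-37994) = (123 - 68*174)/7338 - 4/67/(-37994) = (123 - 11832)*(1/7338) - 4/67*(-1/37994) = -11709*1/7338 + 2/1272799 = -3903/2446 + 2/1272799 = -4967729605/3113266354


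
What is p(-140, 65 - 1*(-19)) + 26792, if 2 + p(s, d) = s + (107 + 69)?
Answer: 26826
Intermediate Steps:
p(s, d) = 174 + s (p(s, d) = -2 + (s + (107 + 69)) = -2 + (s + 176) = -2 + (176 + s) = 174 + s)
p(-140, 65 - 1*(-19)) + 26792 = (174 - 140) + 26792 = 34 + 26792 = 26826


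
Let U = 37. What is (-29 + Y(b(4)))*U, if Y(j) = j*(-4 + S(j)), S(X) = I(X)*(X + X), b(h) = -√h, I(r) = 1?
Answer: -481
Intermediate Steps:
S(X) = 2*X (S(X) = 1*(X + X) = 1*(2*X) = 2*X)
Y(j) = j*(-4 + 2*j)
(-29 + Y(b(4)))*U = (-29 + 2*(-√4)*(-2 - √4))*37 = (-29 + 2*(-1*2)*(-2 - 1*2))*37 = (-29 + 2*(-2)*(-2 - 2))*37 = (-29 + 2*(-2)*(-4))*37 = (-29 + 16)*37 = -13*37 = -481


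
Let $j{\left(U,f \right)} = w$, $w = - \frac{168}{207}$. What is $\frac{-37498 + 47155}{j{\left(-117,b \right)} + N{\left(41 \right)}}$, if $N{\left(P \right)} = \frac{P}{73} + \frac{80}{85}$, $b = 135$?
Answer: $\frac{28514457}{2041} \approx 13971.0$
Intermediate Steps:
$N{\left(P \right)} = \frac{16}{17} + \frac{P}{73}$ ($N{\left(P \right)} = P \frac{1}{73} + 80 \cdot \frac{1}{85} = \frac{P}{73} + \frac{16}{17} = \frac{16}{17} + \frac{P}{73}$)
$w = - \frac{56}{69}$ ($w = \left(-168\right) \frac{1}{207} = - \frac{56}{69} \approx -0.81159$)
$j{\left(U,f \right)} = - \frac{56}{69}$
$\frac{-37498 + 47155}{j{\left(-117,b \right)} + N{\left(41 \right)}} = \frac{-37498 + 47155}{- \frac{56}{69} + \left(\frac{16}{17} + \frac{1}{73} \cdot 41\right)} = \frac{9657}{- \frac{56}{69} + \left(\frac{16}{17} + \frac{41}{73}\right)} = \frac{9657}{- \frac{56}{69} + \frac{1865}{1241}} = \frac{9657}{\frac{59189}{85629}} = 9657 \cdot \frac{85629}{59189} = \frac{28514457}{2041}$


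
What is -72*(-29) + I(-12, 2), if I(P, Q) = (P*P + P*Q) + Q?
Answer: 2210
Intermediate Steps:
I(P, Q) = Q + P² + P*Q (I(P, Q) = (P² + P*Q) + Q = Q + P² + P*Q)
-72*(-29) + I(-12, 2) = -72*(-29) + (2 + (-12)² - 12*2) = 2088 + (2 + 144 - 24) = 2088 + 122 = 2210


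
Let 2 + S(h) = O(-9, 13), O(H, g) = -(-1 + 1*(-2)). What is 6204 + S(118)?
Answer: 6205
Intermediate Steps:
O(H, g) = 3 (O(H, g) = -(-1 - 2) = -1*(-3) = 3)
S(h) = 1 (S(h) = -2 + 3 = 1)
6204 + S(118) = 6204 + 1 = 6205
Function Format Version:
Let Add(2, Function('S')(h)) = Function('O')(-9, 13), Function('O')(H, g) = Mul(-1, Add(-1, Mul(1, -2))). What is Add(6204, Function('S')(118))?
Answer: 6205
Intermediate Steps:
Function('O')(H, g) = 3 (Function('O')(H, g) = Mul(-1, Add(-1, -2)) = Mul(-1, -3) = 3)
Function('S')(h) = 1 (Function('S')(h) = Add(-2, 3) = 1)
Add(6204, Function('S')(118)) = Add(6204, 1) = 6205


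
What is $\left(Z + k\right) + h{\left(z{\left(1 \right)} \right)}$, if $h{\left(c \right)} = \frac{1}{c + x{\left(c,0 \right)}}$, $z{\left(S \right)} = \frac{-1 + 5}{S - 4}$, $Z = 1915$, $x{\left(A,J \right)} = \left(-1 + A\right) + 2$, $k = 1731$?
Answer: $\frac{18227}{5} \approx 3645.4$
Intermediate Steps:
$x{\left(A,J \right)} = 1 + A$
$z{\left(S \right)} = \frac{4}{-4 + S}$
$h{\left(c \right)} = \frac{1}{1 + 2 c}$ ($h{\left(c \right)} = \frac{1}{c + \left(1 + c\right)} = \frac{1}{1 + 2 c}$)
$\left(Z + k\right) + h{\left(z{\left(1 \right)} \right)} = \left(1915 + 1731\right) + \frac{1}{1 + 2 \frac{4}{-4 + 1}} = 3646 + \frac{1}{1 + 2 \frac{4}{-3}} = 3646 + \frac{1}{1 + 2 \cdot 4 \left(- \frac{1}{3}\right)} = 3646 + \frac{1}{1 + 2 \left(- \frac{4}{3}\right)} = 3646 + \frac{1}{1 - \frac{8}{3}} = 3646 + \frac{1}{- \frac{5}{3}} = 3646 - \frac{3}{5} = \frac{18227}{5}$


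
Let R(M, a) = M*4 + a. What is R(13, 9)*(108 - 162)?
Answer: -3294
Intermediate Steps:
R(M, a) = a + 4*M (R(M, a) = 4*M + a = a + 4*M)
R(13, 9)*(108 - 162) = (9 + 4*13)*(108 - 162) = (9 + 52)*(-54) = 61*(-54) = -3294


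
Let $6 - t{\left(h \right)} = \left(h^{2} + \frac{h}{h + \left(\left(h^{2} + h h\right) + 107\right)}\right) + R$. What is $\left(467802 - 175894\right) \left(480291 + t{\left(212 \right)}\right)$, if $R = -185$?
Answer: $\frac{11468649687961832}{90207} \approx 1.2714 \cdot 10^{11}$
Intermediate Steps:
$t{\left(h \right)} = 191 - h^{2} - \frac{h}{107 + h + 2 h^{2}}$ ($t{\left(h \right)} = 6 - \left(\left(h^{2} + \frac{h}{h + \left(\left(h^{2} + h h\right) + 107\right)}\right) - 185\right) = 6 - \left(\left(h^{2} + \frac{h}{h + \left(\left(h^{2} + h^{2}\right) + 107\right)}\right) - 185\right) = 6 - \left(\left(h^{2} + \frac{h}{h + \left(2 h^{2} + 107\right)}\right) - 185\right) = 6 - \left(\left(h^{2} + \frac{h}{h + \left(107 + 2 h^{2}\right)}\right) - 185\right) = 6 - \left(\left(h^{2} + \frac{h}{107 + h + 2 h^{2}}\right) - 185\right) = 6 - \left(-185 + h^{2} + \frac{h}{107 + h + 2 h^{2}}\right) = 191 - h^{2} - \frac{h}{107 + h + 2 h^{2}}$)
$\left(467802 - 175894\right) \left(480291 + t{\left(212 \right)}\right) = \left(467802 - 175894\right) \left(480291 + \frac{20437 - 212^{3} - 2 \cdot 212^{4} + 190 \cdot 212 + 275 \cdot 212^{2}}{107 + 212 + 2 \cdot 212^{2}}\right) = 291908 \left(480291 + \frac{20437 - 9528128 - 4039926272 + 40280 + 275 \cdot 44944}{107 + 212 + 2 \cdot 44944}\right) = 291908 \left(480291 + \frac{20437 - 9528128 - 4039926272 + 40280 + 12359600}{107 + 212 + 89888}\right) = 291908 \left(480291 + \frac{1}{90207} \left(-4037034083\right)\right) = 291908 \left(480291 - \frac{4037034083}{90207}\right) = 291908 \cdot \frac{39288576154}{90207} = \frac{11468649687961832}{90207}$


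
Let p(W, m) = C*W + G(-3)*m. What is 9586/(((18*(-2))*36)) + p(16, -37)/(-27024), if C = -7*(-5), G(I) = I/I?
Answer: -5411039/729648 ≈ -7.4160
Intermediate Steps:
G(I) = 1
C = 35
p(W, m) = m + 35*W (p(W, m) = 35*W + 1*m = 35*W + m = m + 35*W)
9586/(((18*(-2))*36)) + p(16, -37)/(-27024) = 9586/(((18*(-2))*36)) + (-37 + 35*16)/(-27024) = 9586/((-36*36)) + (-37 + 560)*(-1/27024) = 9586/(-1296) + 523*(-1/27024) = 9586*(-1/1296) - 523/27024 = -4793/648 - 523/27024 = -5411039/729648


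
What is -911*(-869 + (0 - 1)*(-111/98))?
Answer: 77481461/98 ≈ 7.9063e+5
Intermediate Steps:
-911*(-869 + (0 - 1)*(-111/98)) = -911*(-869 - (-111)/98) = -911*(-869 - 1*(-111/98)) = -911*(-869 + 111/98) = -911*(-85051/98) = 77481461/98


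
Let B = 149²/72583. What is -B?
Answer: -22201/72583 ≈ -0.30587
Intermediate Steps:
B = 22201/72583 (B = 22201*(1/72583) = 22201/72583 ≈ 0.30587)
-B = -1*22201/72583 = -22201/72583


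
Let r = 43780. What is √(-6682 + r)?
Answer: 9*√458 ≈ 192.61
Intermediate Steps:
√(-6682 + r) = √(-6682 + 43780) = √37098 = 9*√458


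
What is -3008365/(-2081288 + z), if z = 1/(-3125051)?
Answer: 9401294051615/6504131145689 ≈ 1.4454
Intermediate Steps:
z = -1/3125051 ≈ -3.1999e-7
-3008365/(-2081288 + z) = -3008365/(-2081288 - 1/3125051) = -3008365/(-6504131145689/3125051) = -3008365*(-3125051/6504131145689) = 9401294051615/6504131145689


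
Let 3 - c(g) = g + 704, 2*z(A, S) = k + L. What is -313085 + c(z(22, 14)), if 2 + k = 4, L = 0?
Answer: -313787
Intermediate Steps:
k = 2 (k = -2 + 4 = 2)
z(A, S) = 1 (z(A, S) = (2 + 0)/2 = (1/2)*2 = 1)
c(g) = -701 - g (c(g) = 3 - (g + 704) = 3 - (704 + g) = 3 + (-704 - g) = -701 - g)
-313085 + c(z(22, 14)) = -313085 + (-701 - 1*1) = -313085 + (-701 - 1) = -313085 - 702 = -313787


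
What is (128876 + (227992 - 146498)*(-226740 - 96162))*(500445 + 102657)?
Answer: -15870295440900624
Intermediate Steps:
(128876 + (227992 - 146498)*(-226740 - 96162))*(500445 + 102657) = (128876 + 81494*(-322902))*603102 = (128876 - 26314575588)*603102 = -26314446712*603102 = -15870295440900624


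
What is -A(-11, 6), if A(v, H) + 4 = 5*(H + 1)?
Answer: -31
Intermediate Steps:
A(v, H) = 1 + 5*H (A(v, H) = -4 + 5*(H + 1) = -4 + 5*(1 + H) = -4 + (5 + 5*H) = 1 + 5*H)
-A(-11, 6) = -(1 + 5*6) = -(1 + 30) = -1*31 = -31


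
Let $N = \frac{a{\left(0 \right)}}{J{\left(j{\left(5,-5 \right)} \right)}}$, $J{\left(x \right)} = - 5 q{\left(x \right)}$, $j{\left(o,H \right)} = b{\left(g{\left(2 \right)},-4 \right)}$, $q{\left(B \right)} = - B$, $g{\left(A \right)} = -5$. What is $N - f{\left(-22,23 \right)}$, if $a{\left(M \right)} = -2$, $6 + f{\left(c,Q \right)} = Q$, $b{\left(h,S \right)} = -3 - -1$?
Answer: $- \frac{84}{5} \approx -16.8$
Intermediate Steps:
$b{\left(h,S \right)} = -2$ ($b{\left(h,S \right)} = -3 + 1 = -2$)
$j{\left(o,H \right)} = -2$
$f{\left(c,Q \right)} = -6 + Q$
$J{\left(x \right)} = 5 x$ ($J{\left(x \right)} = - 5 \left(- x\right) = 5 x$)
$N = \frac{1}{5}$ ($N = - \frac{2}{5 \left(-2\right)} = - \frac{2}{-10} = \left(-2\right) \left(- \frac{1}{10}\right) = \frac{1}{5} \approx 0.2$)
$N - f{\left(-22,23 \right)} = \frac{1}{5} - \left(-6 + 23\right) = \frac{1}{5} - 17 = - \frac{84}{5}$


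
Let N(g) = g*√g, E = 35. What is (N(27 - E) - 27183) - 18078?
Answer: -45261 - 16*I*√2 ≈ -45261.0 - 22.627*I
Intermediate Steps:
N(g) = g^(3/2)
(N(27 - E) - 27183) - 18078 = ((27 - 1*35)^(3/2) - 27183) - 18078 = ((27 - 35)^(3/2) - 27183) - 18078 = ((-8)^(3/2) - 27183) - 18078 = (-16*I*√2 - 27183) - 18078 = (-27183 - 16*I*√2) - 18078 = -45261 - 16*I*√2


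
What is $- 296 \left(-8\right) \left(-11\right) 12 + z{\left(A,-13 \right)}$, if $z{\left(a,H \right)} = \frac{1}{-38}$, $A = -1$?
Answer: $- \frac{11877889}{38} \approx -3.1258 \cdot 10^{5}$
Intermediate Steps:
$z{\left(a,H \right)} = - \frac{1}{38}$
$- 296 \left(-8\right) \left(-11\right) 12 + z{\left(A,-13 \right)} = - 296 \left(-8\right) \left(-11\right) 12 - \frac{1}{38} = - 296 \cdot 88 \cdot 12 - \frac{1}{38} = \left(-296\right) 1056 - \frac{1}{38} = -312576 - \frac{1}{38} = - \frac{11877889}{38}$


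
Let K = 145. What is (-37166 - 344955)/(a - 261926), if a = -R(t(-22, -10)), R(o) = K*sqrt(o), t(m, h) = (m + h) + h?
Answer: 7149101789/4900436609 - 55407545*I*sqrt(42)/68606112526 ≈ 1.4589 - 0.005234*I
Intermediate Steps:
t(m, h) = m + 2*h (t(m, h) = (h + m) + h = m + 2*h)
R(o) = 145*sqrt(o)
a = -145*I*sqrt(42) (a = -145*sqrt(-22 + 2*(-10)) = -145*sqrt(-22 - 20) = -145*sqrt(-42) = -145*I*sqrt(42) ≈ -939.71*I)
(-37166 - 344955)/(a - 261926) = (-37166 - 344955)/(-145*I*sqrt(42) - 261926) = -382121/(-261926 - 145*I*sqrt(42))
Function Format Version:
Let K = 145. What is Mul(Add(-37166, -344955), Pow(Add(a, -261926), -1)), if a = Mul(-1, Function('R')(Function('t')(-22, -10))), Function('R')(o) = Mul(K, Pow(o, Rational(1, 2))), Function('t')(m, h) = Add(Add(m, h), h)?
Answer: Add(Rational(7149101789, 4900436609), Mul(Rational(-55407545, 68606112526), I, Pow(42, Rational(1, 2)))) ≈ Add(1.4589, Mul(-0.0052340, I))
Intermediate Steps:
Function('t')(m, h) = Add(m, Mul(2, h)) (Function('t')(m, h) = Add(Add(h, m), h) = Add(m, Mul(2, h)))
Function('R')(o) = Mul(145, Pow(o, Rational(1, 2)))
a = Mul(-145, I, Pow(42, Rational(1, 2))) (a = Mul(-1, Mul(145, Pow(Add(-22, Mul(2, -10)), Rational(1, 2)))) = Mul(-1, Mul(145, Pow(Add(-22, -20), Rational(1, 2)))) = Mul(-1, Mul(145, Pow(-42, Rational(1, 2)))) = Mul(-1, Mul(145, Mul(I, Pow(42, Rational(1, 2))))) = Mul(-1, Mul(145, I, Pow(42, Rational(1, 2)))) = Mul(-145, I, Pow(42, Rational(1, 2))) ≈ Mul(-939.71, I))
Mul(Add(-37166, -344955), Pow(Add(a, -261926), -1)) = Mul(Add(-37166, -344955), Pow(Add(Mul(-145, I, Pow(42, Rational(1, 2))), -261926), -1)) = Mul(-382121, Pow(Add(-261926, Mul(-145, I, Pow(42, Rational(1, 2)))), -1))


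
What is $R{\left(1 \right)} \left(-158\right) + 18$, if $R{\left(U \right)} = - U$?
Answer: $176$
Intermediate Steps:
$R{\left(1 \right)} \left(-158\right) + 18 = \left(-1\right) 1 \left(-158\right) + 18 = \left(-1\right) \left(-158\right) + 18 = 158 + 18 = 176$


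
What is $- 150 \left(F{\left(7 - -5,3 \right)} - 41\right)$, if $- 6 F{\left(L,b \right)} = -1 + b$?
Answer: $6200$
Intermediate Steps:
$F{\left(L,b \right)} = \frac{1}{6} - \frac{b}{6}$ ($F{\left(L,b \right)} = - \frac{-1 + b}{6} = \frac{1}{6} - \frac{b}{6}$)
$- 150 \left(F{\left(7 - -5,3 \right)} - 41\right) = - 150 \left(\left(\frac{1}{6} - \frac{1}{2}\right) - 41\right) = - 150 \left(- \frac{1}{3} - 41\right) = - \frac{150 \left(-124\right)}{3} = \left(-1\right) \left(-6200\right) = 6200$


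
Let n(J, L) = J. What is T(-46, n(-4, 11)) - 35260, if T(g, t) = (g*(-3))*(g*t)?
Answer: -9868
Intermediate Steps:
T(g, t) = -3*t*g**2 (T(g, t) = (-3*g)*(g*t) = -3*t*g**2)
T(-46, n(-4, 11)) - 35260 = -3*(-4)*(-46)**2 - 35260 = -3*(-4)*2116 - 35260 = 25392 - 35260 = -9868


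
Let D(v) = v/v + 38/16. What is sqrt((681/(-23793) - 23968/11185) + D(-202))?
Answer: sqrt(151529405946634870)/354832940 ≈ 1.0970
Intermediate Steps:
D(v) = 27/8 (D(v) = 1 + 38*(1/16) = 1 + 19/8 = 27/8)
sqrt((681/(-23793) - 23968/11185) + D(-202)) = sqrt((681/(-23793) - 23968/11185) + 27/8) = sqrt((681*(-1/23793) - 23968*1/11185) + 27/8) = sqrt((-227/7931 - 23968/11185) + 27/8) = sqrt(-192629203/88708235 + 27/8) = sqrt(854088721/709665880) = sqrt(151529405946634870)/354832940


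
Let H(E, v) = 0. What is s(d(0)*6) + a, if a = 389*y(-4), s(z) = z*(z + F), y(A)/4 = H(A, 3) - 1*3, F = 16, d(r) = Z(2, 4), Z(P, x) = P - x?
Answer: -4716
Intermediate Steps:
d(r) = -2 (d(r) = 2 - 1*4 = 2 - 4 = -2)
y(A) = -12 (y(A) = 4*(0 - 1*3) = 4*(0 - 3) = 4*(-3) = -12)
s(z) = z*(16 + z) (s(z) = z*(z + 16) = z*(16 + z))
a = -4668 (a = 389*(-12) = -4668)
s(d(0)*6) + a = (-2*6)*(16 - 2*6) - 4668 = -12*(16 - 12) - 4668 = -12*4 - 4668 = -48 - 4668 = -4716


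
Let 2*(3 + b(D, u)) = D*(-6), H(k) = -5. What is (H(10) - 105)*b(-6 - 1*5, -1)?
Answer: -3300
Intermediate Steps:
b(D, u) = -3 - 3*D (b(D, u) = -3 + (D*(-6))/2 = -3 + (-6*D)/2 = -3 - 3*D)
(H(10) - 105)*b(-6 - 1*5, -1) = (-5 - 105)*(-3 - 3*(-6 - 1*5)) = -110*(-3 - 3*(-6 - 5)) = -110*(-3 - 3*(-11)) = -110*(-3 + 33) = -110*30 = -3300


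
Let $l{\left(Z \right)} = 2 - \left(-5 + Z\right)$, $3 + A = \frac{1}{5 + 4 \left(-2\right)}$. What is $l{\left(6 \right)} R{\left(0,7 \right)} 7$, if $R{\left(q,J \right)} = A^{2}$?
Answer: $\frac{700}{9} \approx 77.778$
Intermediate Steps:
$A = - \frac{10}{3}$ ($A = -3 + \frac{1}{5 + 4 \left(-2\right)} = -3 + \frac{1}{5 - 8} = -3 + \frac{1}{-3} = -3 - \frac{1}{3} = - \frac{10}{3} \approx -3.3333$)
$R{\left(q,J \right)} = \frac{100}{9}$ ($R{\left(q,J \right)} = \left(- \frac{10}{3}\right)^{2} = \frac{100}{9}$)
$l{\left(Z \right)} = 7 - Z$ ($l{\left(Z \right)} = 2 - \left(-5 + Z\right) = 7 - Z$)
$l{\left(6 \right)} R{\left(0,7 \right)} 7 = \left(7 - 6\right) \frac{100}{9} \cdot 7 = 1 \cdot \frac{100}{9} \cdot 7 = \frac{100}{9} \cdot 7 = \frac{700}{9}$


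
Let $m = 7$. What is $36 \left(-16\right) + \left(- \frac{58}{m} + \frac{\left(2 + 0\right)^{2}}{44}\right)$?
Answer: $- \frac{44983}{77} \approx -584.19$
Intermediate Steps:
$36 \left(-16\right) + \left(- \frac{58}{m} + \frac{\left(2 + 0\right)^{2}}{44}\right) = 36 \left(-16\right) - \left(\frac{58}{7} - \frac{\left(2 + 0\right)^{2}}{44}\right) = -576 - \left(\frac{58}{7} - 2^{2} \cdot \frac{1}{44}\right) = -576 + \left(- \frac{58}{7} + 4 \cdot \frac{1}{44}\right) = -576 + \left(- \frac{58}{7} + \frac{1}{11}\right) = -576 - \frac{631}{77} = - \frac{44983}{77}$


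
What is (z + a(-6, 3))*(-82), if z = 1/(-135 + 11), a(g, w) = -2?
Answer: 10209/62 ≈ 164.66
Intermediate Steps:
z = -1/124 (z = 1/(-124) = -1/124 ≈ -0.0080645)
(z + a(-6, 3))*(-82) = (-1/124 - 2)*(-82) = -249/124*(-82) = 10209/62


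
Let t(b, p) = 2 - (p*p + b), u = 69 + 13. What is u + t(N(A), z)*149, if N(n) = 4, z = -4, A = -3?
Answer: -2600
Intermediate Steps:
u = 82
t(b, p) = 2 - b - p² (t(b, p) = 2 - (p² + b) = 2 - (b + p²) = 2 + (-b - p²) = 2 - b - p²)
u + t(N(A), z)*149 = 82 + (2 - 1*4 - 1*(-4)²)*149 = 82 + (2 - 4 - 1*16)*149 = 82 + (2 - 4 - 16)*149 = 82 - 18*149 = 82 - 2682 = -2600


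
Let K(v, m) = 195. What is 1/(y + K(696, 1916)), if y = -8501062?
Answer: -1/8500867 ≈ -1.1764e-7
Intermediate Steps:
1/(y + K(696, 1916)) = 1/(-8501062 + 195) = 1/(-8500867) = -1/8500867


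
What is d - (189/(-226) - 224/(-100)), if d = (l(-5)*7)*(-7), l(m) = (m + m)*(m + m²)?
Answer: 55362069/5650 ≈ 9798.6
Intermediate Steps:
l(m) = 2*m*(m + m²) (l(m) = (2*m)*(m + m²) = 2*m*(m + m²))
d = 9800 (d = ((2*(-5)²*(1 - 5))*7)*(-7) = ((2*25*(-4))*7)*(-7) = -200*7*(-7) = -1400*(-7) = 9800)
d - (189/(-226) - 224/(-100)) = 9800 - (189/(-226) - 224/(-100)) = 9800 - (189*(-1/226) - 224*(-1/100)) = 9800 - (-189/226 + 56/25) = 9800 - 1*7931/5650 = 9800 - 7931/5650 = 55362069/5650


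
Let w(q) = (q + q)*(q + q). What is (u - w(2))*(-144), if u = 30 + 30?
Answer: -6336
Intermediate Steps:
w(q) = 4*q² (w(q) = (2*q)*(2*q) = 4*q²)
u = 60
(u - w(2))*(-144) = (60 - 4*2²)*(-144) = (60 - 4*4)*(-144) = (60 - 1*16)*(-144) = (60 - 16)*(-144) = 44*(-144) = -6336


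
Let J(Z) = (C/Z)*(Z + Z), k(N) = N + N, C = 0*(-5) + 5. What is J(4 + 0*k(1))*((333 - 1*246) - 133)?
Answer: -460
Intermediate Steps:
C = 5 (C = 0 + 5 = 5)
k(N) = 2*N
J(Z) = 10 (J(Z) = (5/Z)*(Z + Z) = (5/Z)*(2*Z) = 10)
J(4 + 0*k(1))*((333 - 1*246) - 133) = 10*((333 - 1*246) - 133) = 10*((333 - 246) - 133) = 10*(87 - 133) = 10*(-46) = -460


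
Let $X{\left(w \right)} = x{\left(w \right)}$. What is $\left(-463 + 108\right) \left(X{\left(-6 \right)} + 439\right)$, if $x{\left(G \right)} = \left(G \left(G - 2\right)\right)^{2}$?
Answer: $-973765$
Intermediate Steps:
$x{\left(G \right)} = G^{2} \left(-2 + G\right)^{2}$ ($x{\left(G \right)} = \left(G \left(-2 + G\right)\right)^{2} = G^{2} \left(-2 + G\right)^{2}$)
$X{\left(w \right)} = w^{2} \left(-2 + w\right)^{2}$
$\left(-463 + 108\right) \left(X{\left(-6 \right)} + 439\right) = \left(-463 + 108\right) \left(\left(-6\right)^{2} \left(-2 - 6\right)^{2} + 439\right) = - 355 \left(36 \left(-8\right)^{2} + 439\right) = - 355 \left(36 \cdot 64 + 439\right) = - 355 \left(2304 + 439\right) = \left(-355\right) 2743 = -973765$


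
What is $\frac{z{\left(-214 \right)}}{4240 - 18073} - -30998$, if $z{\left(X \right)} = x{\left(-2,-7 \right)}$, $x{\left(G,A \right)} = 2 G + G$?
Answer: $\frac{142931780}{4611} \approx 30998.0$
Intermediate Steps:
$x{\left(G,A \right)} = 3 G$
$z{\left(X \right)} = -6$ ($z{\left(X \right)} = 3 \left(-2\right) = -6$)
$\frac{z{\left(-214 \right)}}{4240 - 18073} - -30998 = - \frac{6}{4240 - 18073} - -30998 = - \frac{6}{4240 - 18073} + 30998 = - \frac{6}{-13833} + 30998 = \left(-6\right) \left(- \frac{1}{13833}\right) + 30998 = \frac{2}{4611} + 30998 = \frac{142931780}{4611}$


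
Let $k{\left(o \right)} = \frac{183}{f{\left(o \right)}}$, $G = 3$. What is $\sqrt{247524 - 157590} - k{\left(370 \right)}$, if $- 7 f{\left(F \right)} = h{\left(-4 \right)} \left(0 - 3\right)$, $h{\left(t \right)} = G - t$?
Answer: $-61 + \sqrt{89934} \approx 238.89$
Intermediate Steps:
$h{\left(t \right)} = 3 - t$
$f{\left(F \right)} = 3$ ($f{\left(F \right)} = - \frac{\left(3 - -4\right) \left(0 - 3\right)}{7} = - \frac{\left(3 + 4\right) \left(-3\right)}{7} = - \frac{7 \left(-3\right)}{7} = \left(- \frac{1}{7}\right) \left(-21\right) = 3$)
$k{\left(o \right)} = 61$ ($k{\left(o \right)} = \frac{183}{3} = 183 \cdot \frac{1}{3} = 61$)
$\sqrt{247524 - 157590} - k{\left(370 \right)} = \sqrt{247524 - 157590} - 61 = \sqrt{89934} - 61 = -61 + \sqrt{89934}$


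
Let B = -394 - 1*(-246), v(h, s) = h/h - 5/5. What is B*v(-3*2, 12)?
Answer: 0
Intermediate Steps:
v(h, s) = 0 (v(h, s) = 1 - 5*⅕ = 1 - 1 = 0)
B = -148 (B = -394 + 246 = -148)
B*v(-3*2, 12) = -148*0 = 0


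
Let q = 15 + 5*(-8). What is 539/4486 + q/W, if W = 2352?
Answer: 577789/5275536 ≈ 0.10952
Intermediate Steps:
q = -25 (q = 15 - 40 = -25)
539/4486 + q/W = 539/4486 - 25/2352 = 577789/5275536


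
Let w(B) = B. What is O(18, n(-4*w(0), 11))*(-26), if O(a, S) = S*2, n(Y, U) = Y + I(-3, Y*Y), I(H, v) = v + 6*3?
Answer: -936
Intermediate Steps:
I(H, v) = 18 + v (I(H, v) = v + 18 = 18 + v)
n(Y, U) = 18 + Y + Y² (n(Y, U) = Y + (18 + Y*Y) = Y + (18 + Y²) = 18 + Y + Y²)
O(a, S) = 2*S
O(18, n(-4*w(0), 11))*(-26) = (2*(18 - 4*0 + (-4*0)²))*(-26) = (2*(18 + 0 + 0²))*(-26) = (2*(18 + 0 + 0))*(-26) = (2*18)*(-26) = 36*(-26) = -936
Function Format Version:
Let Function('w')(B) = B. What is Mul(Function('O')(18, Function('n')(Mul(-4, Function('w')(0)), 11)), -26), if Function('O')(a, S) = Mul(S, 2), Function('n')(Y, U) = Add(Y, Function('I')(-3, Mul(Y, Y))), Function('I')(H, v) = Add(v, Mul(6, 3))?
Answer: -936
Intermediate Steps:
Function('I')(H, v) = Add(18, v) (Function('I')(H, v) = Add(v, 18) = Add(18, v))
Function('n')(Y, U) = Add(18, Y, Pow(Y, 2)) (Function('n')(Y, U) = Add(Y, Add(18, Mul(Y, Y))) = Add(Y, Add(18, Pow(Y, 2))) = Add(18, Y, Pow(Y, 2)))
Function('O')(a, S) = Mul(2, S)
Mul(Function('O')(18, Function('n')(Mul(-4, Function('w')(0)), 11)), -26) = Mul(Mul(2, Add(18, Mul(-4, 0), Pow(Mul(-4, 0), 2))), -26) = Mul(Mul(2, Add(18, 0, Pow(0, 2))), -26) = Mul(Mul(2, Add(18, 0, 0)), -26) = Mul(Mul(2, 18), -26) = Mul(36, -26) = -936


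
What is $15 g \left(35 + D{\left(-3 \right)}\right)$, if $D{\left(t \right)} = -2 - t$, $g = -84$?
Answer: $-45360$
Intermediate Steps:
$15 g \left(35 + D{\left(-3 \right)}\right) = 15 \left(-84\right) \left(35 - -1\right) = - 1260 \left(35 + \left(-2 + 3\right)\right) = - 1260 \left(35 + 1\right) = \left(-1260\right) 36 = -45360$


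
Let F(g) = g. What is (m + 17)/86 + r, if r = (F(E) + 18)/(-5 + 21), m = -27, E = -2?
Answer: 38/43 ≈ 0.88372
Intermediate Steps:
r = 1 (r = (-2 + 18)/(-5 + 21) = 16/16 = 16*(1/16) = 1)
(m + 17)/86 + r = (-27 + 17)/86 + 1 = (1/86)*(-10) + 1 = -5/43 + 1 = 38/43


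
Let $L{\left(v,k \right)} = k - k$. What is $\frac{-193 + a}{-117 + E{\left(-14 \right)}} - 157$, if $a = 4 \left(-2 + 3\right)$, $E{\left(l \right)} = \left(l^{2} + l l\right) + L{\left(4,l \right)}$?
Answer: $- \frac{43364}{275} \approx -157.69$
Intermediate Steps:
$L{\left(v,k \right)} = 0$
$E{\left(l \right)} = 2 l^{2}$ ($E{\left(l \right)} = \left(l^{2} + l l\right) + 0 = \left(l^{2} + l^{2}\right) + 0 = 2 l^{2} + 0 = 2 l^{2}$)
$a = 4$ ($a = 4 \cdot 1 = 4$)
$\frac{-193 + a}{-117 + E{\left(-14 \right)}} - 157 = \frac{-193 + 4}{-117 + 2 \left(-14\right)^{2}} - 157 = - \frac{189}{-117 + 2 \cdot 196} - 157 = - \frac{189}{-117 + 392} - 157 = - \frac{189}{275} - 157 = - \frac{43364}{275}$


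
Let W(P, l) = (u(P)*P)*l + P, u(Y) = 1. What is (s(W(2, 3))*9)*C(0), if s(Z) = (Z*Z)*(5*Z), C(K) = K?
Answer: 0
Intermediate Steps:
W(P, l) = P + P*l (W(P, l) = (1*P)*l + P = P*l + P = P + P*l)
s(Z) = 5*Z³ (s(Z) = Z²*(5*Z) = 5*Z³)
(s(W(2, 3))*9)*C(0) = ((5*(2*(1 + 3))³)*9)*0 = ((5*(2*4)³)*9)*0 = ((5*8³)*9)*0 = ((5*512)*9)*0 = (2560*9)*0 = 23040*0 = 0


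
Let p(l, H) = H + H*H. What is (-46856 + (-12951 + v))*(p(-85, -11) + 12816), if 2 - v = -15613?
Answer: -571225792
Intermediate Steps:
v = 15615 (v = 2 - 1*(-15613) = 2 + 15613 = 15615)
p(l, H) = H + H²
(-46856 + (-12951 + v))*(p(-85, -11) + 12816) = (-46856 + (-12951 + 15615))*(-11*(1 - 11) + 12816) = (-46856 + 2664)*(-11*(-10) + 12816) = -44192*(110 + 12816) = -44192*12926 = -571225792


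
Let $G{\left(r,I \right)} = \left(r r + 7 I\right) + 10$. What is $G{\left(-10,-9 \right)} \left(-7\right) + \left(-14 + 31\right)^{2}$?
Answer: $-40$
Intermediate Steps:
$G{\left(r,I \right)} = 10 + r^{2} + 7 I$ ($G{\left(r,I \right)} = \left(r^{2} + 7 I\right) + 10 = 10 + r^{2} + 7 I$)
$G{\left(-10,-9 \right)} \left(-7\right) + \left(-14 + 31\right)^{2} = \left(10 + \left(-10\right)^{2} + 7 \left(-9\right)\right) \left(-7\right) + \left(-14 + 31\right)^{2} = \left(10 + 100 - 63\right) \left(-7\right) + 17^{2} = 47 \left(-7\right) + 289 = -329 + 289 = -40$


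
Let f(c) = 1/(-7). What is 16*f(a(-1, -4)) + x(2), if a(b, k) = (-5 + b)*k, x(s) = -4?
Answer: -44/7 ≈ -6.2857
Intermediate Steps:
a(b, k) = k*(-5 + b)
f(c) = -1/7
16*f(a(-1, -4)) + x(2) = 16*(-1/7) - 4 = -16/7 - 4 = -44/7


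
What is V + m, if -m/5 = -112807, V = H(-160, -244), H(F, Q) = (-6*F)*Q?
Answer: 329795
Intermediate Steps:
H(F, Q) = -6*F*Q
V = -234240 (V = -6*(-160)*(-244) = -234240)
m = 564035 (m = -5*(-112807) = 564035)
V + m = -234240 + 564035 = 329795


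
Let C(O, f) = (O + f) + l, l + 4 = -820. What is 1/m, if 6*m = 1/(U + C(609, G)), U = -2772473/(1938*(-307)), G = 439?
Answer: 136044857/99161 ≈ 1372.0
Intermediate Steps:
l = -824 (l = -4 - 820 = -824)
C(O, f) = -824 + O + f (C(O, f) = (O + f) - 824 = -824 + O + f)
U = 2772473/594966 (U = -2772473/(-594966) = -2772473*(-1/594966) = 2772473/594966 ≈ 4.6599)
m = 99161/136044857 (m = 1/(6*(2772473/594966 + (-824 + 609 + 439))) = 1/(6*(2772473/594966 + 224)) = 1/(6*(136044857/594966)) = (⅙)*(594966/136044857) = 99161/136044857 ≈ 0.00072888)
1/m = 1/(99161/136044857) = 136044857/99161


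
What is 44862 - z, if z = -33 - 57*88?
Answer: 49911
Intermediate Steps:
z = -5049 (z = -33 - 5016 = -5049)
44862 - z = 44862 - 1*(-5049) = 44862 + 5049 = 49911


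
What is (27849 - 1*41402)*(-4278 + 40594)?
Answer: -492190748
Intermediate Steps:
(27849 - 1*41402)*(-4278 + 40594) = (27849 - 41402)*36316 = -13553*36316 = -492190748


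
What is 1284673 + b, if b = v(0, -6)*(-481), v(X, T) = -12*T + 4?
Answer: 1248117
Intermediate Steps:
v(X, T) = 4 - 12*T
b = -36556 (b = (4 - 12*(-6))*(-481) = (4 + 72)*(-481) = 76*(-481) = -36556)
1284673 + b = 1284673 - 36556 = 1248117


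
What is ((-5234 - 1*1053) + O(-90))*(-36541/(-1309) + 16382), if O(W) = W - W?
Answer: -135048400173/1309 ≈ -1.0317e+8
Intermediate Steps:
O(W) = 0
((-5234 - 1*1053) + O(-90))*(-36541/(-1309) + 16382) = ((-5234 - 1*1053) + 0)*(-36541/(-1309) + 16382) = ((-5234 - 1053) + 0)*(-36541*(-1/1309) + 16382) = (-6287 + 0)*(36541/1309 + 16382) = -6287*21480579/1309 = -135048400173/1309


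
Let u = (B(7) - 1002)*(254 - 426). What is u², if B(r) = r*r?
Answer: 26868455056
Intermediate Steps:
B(r) = r²
u = 163916 (u = (7² - 1002)*(254 - 426) = (49 - 1002)*(-172) = -953*(-172) = 163916)
u² = 163916² = 26868455056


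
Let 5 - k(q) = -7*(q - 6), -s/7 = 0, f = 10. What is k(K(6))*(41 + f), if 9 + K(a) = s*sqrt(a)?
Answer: -5100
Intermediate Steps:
s = 0 (s = -7*0 = 0)
K(a) = -9 (K(a) = -9 + 0*sqrt(a) = -9 + 0 = -9)
k(q) = -37 + 7*q (k(q) = 5 - (-7)*(q - 6) = 5 - (-7)*(-6 + q) = 5 - (42 - 7*q) = 5 + (-42 + 7*q) = -37 + 7*q)
k(K(6))*(41 + f) = (-37 + 7*(-9))*(41 + 10) = (-37 - 63)*51 = -100*51 = -5100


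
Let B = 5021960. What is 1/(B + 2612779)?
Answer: 1/7634739 ≈ 1.3098e-7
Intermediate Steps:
1/(B + 2612779) = 1/(5021960 + 2612779) = 1/7634739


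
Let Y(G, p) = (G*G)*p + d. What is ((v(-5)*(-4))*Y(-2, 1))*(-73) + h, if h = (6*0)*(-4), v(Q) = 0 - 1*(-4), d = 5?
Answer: 10512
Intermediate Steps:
v(Q) = 4 (v(Q) = 0 + 4 = 4)
Y(G, p) = 5 + p*G**2 (Y(G, p) = (G*G)*p + 5 = G**2*p + 5 = p*G**2 + 5 = 5 + p*G**2)
h = 0 (h = 0*(-4) = 0)
((v(-5)*(-4))*Y(-2, 1))*(-73) + h = ((4*(-4))*(5 + 1*(-2)**2))*(-73) + 0 = -16*(5 + 1*4)*(-73) + 0 = -16*(5 + 4)*(-73) + 0 = -16*9*(-73) + 0 = -144*(-73) + 0 = 10512 + 0 = 10512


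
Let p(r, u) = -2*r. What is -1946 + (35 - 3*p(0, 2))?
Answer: -1911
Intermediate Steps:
-1946 + (35 - 3*p(0, 2)) = -1946 + (35 - (-6)*0) = -1946 + (35 - 3*0) = -1946 + (35 + 0) = -1946 + 35 = -1911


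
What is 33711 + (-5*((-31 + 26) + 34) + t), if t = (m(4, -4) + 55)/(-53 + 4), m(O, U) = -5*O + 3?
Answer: 1644696/49 ≈ 33565.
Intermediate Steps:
m(O, U) = 3 - 5*O
t = -38/49 (t = ((3 - 5*4) + 55)/(-53 + 4) = ((3 - 20) + 55)/(-49) = (-17 + 55)*(-1/49) = 38*(-1/49) = -38/49 ≈ -0.77551)
33711 + (-5*((-31 + 26) + 34) + t) = 33711 + (-5*((-31 + 26) + 34) - 38/49) = 33711 + (-5*(-5 + 34) - 38/49) = 33711 + (-5*29 - 38/49) = 33711 + (-145 - 38/49) = 33711 - 7143/49 = 1644696/49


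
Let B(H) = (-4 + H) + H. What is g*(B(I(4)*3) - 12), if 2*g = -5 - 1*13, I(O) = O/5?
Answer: 504/5 ≈ 100.80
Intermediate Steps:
I(O) = O/5 (I(O) = O*(1/5) = O/5)
g = -9 (g = (-5 - 1*13)/2 = (-5 - 13)/2 = (1/2)*(-18) = -9)
B(H) = -4 + 2*H
g*(B(I(4)*3) - 12) = -9*((-4 + 2*(((1/5)*4)*3)) - 12) = -9*((-4 + 2*((4/5)*3)) - 12) = -9*((-4 + 2*(12/5)) - 12) = -9*((-4 + 24/5) - 12) = -9*(4/5 - 12) = -9*(-56/5) = 504/5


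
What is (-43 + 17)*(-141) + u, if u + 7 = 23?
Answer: 3682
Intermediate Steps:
u = 16 (u = -7 + 23 = 16)
(-43 + 17)*(-141) + u = (-43 + 17)*(-141) + 16 = -26*(-141) + 16 = 3666 + 16 = 3682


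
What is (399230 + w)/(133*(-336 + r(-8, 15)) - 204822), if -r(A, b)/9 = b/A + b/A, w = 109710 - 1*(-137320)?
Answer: -172336/65339 ≈ -2.6376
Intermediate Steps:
w = 247030 (w = 109710 + 137320 = 247030)
r(A, b) = -18*b/A (r(A, b) = -9*(b/A + b/A) = -18*b/A)
(399230 + w)/(133*(-336 + r(-8, 15)) - 204822) = (399230 + 247030)/(133*(-336 - 18*15/(-8)) - 204822) = 646260/(133*(-336 - 18*15*(-1/8)) - 204822) = 646260/(133*(-336 + 135/4) - 204822) = 646260/(133*(-1209/4) - 204822) = 646260/(-160797/4 - 204822) = 646260/(-980085/4) = 646260*(-4/980085) = -172336/65339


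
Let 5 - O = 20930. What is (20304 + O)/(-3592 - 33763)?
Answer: 621/37355 ≈ 0.016624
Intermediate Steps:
O = -20925 (O = 5 - 1*20930 = 5 - 20930 = -20925)
(20304 + O)/(-3592 - 33763) = (20304 - 20925)/(-3592 - 33763) = -621/(-37355) = -621*(-1/37355) = 621/37355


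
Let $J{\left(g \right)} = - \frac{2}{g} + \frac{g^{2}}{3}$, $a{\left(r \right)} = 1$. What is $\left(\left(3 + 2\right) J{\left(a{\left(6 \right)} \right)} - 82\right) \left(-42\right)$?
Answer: $3794$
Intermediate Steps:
$J{\left(g \right)} = - \frac{2}{g} + \frac{g^{2}}{3}$ ($J{\left(g \right)} = - \frac{2}{g} + g^{2} \cdot \frac{1}{3} = - \frac{2}{g} + \frac{g^{2}}{3}$)
$\left(\left(3 + 2\right) J{\left(a{\left(6 \right)} \right)} - 82\right) \left(-42\right) = \left(\left(3 + 2\right) \frac{-6 + 1^{3}}{3 \cdot 1} - 82\right) \left(-42\right) = \left(5 \cdot \frac{1}{3} \cdot 1 \left(-6 + 1\right) - 82\right) \left(-42\right) = \left(5 \cdot \frac{1}{3} \cdot 1 \left(-5\right) - 82\right) \left(-42\right) = \left(5 \left(- \frac{5}{3}\right) - 82\right) \left(-42\right) = \left(- \frac{25}{3} - 82\right) \left(-42\right) = \left(- \frac{271}{3}\right) \left(-42\right) = 3794$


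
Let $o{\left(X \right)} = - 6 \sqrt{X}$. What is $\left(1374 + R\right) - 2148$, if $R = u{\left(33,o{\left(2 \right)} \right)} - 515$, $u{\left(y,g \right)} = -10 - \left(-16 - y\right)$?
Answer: $-1250$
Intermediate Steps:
$u{\left(y,g \right)} = 6 + y$ ($u{\left(y,g \right)} = -10 + \left(16 + y\right) = 6 + y$)
$R = -476$ ($R = \left(6 + 33\right) - 515 = 39 - 515 = -476$)
$\left(1374 + R\right) - 2148 = \left(1374 - 476\right) - 2148 = 898 - 2148 = -1250$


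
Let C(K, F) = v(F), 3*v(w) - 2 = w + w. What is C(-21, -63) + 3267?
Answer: 9677/3 ≈ 3225.7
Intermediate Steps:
v(w) = ⅔ + 2*w/3 (v(w) = ⅔ + (w + w)/3 = ⅔ + (2*w)/3 = ⅔ + 2*w/3)
C(K, F) = ⅔ + 2*F/3
C(-21, -63) + 3267 = (⅔ + (⅔)*(-63)) + 3267 = (⅔ - 42) + 3267 = -124/3 + 3267 = 9677/3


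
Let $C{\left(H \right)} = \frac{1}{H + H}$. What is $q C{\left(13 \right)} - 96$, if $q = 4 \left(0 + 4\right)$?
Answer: $- \frac{1240}{13} \approx -95.385$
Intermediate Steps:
$q = 16$ ($q = 4 \cdot 4 = 16$)
$C{\left(H \right)} = \frac{1}{2 H}$
$q C{\left(13 \right)} - 96 = 16 \frac{1}{2 \cdot 13} - 96 = 16 \cdot \frac{1}{2} \cdot \frac{1}{13} - 96 = 16 \cdot \frac{1}{26} - 96 = \frac{8}{13} - 96 = - \frac{1240}{13}$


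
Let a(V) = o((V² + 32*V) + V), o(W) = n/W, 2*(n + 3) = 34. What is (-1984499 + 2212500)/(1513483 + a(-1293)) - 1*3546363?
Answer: -624599669742795723/176124016711 ≈ -3.5464e+6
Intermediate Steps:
n = 14 (n = -3 + (½)*34 = -3 + 17 = 14)
o(W) = 14/W
a(V) = 14/(V² + 33*V) (a(V) = 14/((V² + 32*V) + V) = 14/(V² + 33*V))
(-1984499 + 2212500)/(1513483 + a(-1293)) - 1*3546363 = (-1984499 + 2212500)/(1513483 + 14/(-1293*(33 - 1293))) - 1*3546363 = 228001/(1513483 + 14*(-1/1293)/(-1260)) - 3546363 = 228001/(1513483 + 14*(-1/1293)*(-1/1260)) - 3546363 = 228001/(1513483 + 1/116370) - 3546363 = 228001/(176124016711/116370) - 3546363 = 228001*(116370/176124016711) - 3546363 = 26532476370/176124016711 - 3546363 = -624599669742795723/176124016711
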